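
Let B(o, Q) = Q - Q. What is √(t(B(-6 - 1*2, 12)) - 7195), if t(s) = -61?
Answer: 2*I*√1814 ≈ 85.182*I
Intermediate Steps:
B(o, Q) = 0
√(t(B(-6 - 1*2, 12)) - 7195) = √(-61 - 7195) = √(-7256) = 2*I*√1814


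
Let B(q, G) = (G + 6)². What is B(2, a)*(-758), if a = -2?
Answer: -12128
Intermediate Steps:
B(q, G) = (6 + G)²
B(2, a)*(-758) = (6 - 2)²*(-758) = 4²*(-758) = 16*(-758) = -12128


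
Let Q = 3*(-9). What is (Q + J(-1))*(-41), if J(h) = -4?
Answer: 1271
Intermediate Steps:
Q = -27
(Q + J(-1))*(-41) = (-27 - 4)*(-41) = -31*(-41) = 1271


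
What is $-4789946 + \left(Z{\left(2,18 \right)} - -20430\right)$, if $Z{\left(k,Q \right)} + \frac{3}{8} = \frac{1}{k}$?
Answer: $- \frac{38156127}{8} \approx -4.7695 \cdot 10^{6}$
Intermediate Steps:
$Z{\left(k,Q \right)} = - \frac{3}{8} + \frac{1}{k}$
$-4789946 + \left(Z{\left(2,18 \right)} - -20430\right) = -4789946 - \left(- \frac{163437}{8} - \frac{1}{2}\right) = -4789946 + \left(\left(- \frac{3}{8} + \frac{1}{2}\right) + 20430\right) = -4789946 + \left(\frac{1}{8} + 20430\right) = -4789946 + \frac{163441}{8} = - \frac{38156127}{8}$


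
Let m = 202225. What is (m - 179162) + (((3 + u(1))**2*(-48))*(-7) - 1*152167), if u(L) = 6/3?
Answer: -120704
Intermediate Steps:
u(L) = 2 (u(L) = 6*(1/3) = 2)
(m - 179162) + (((3 + u(1))**2*(-48))*(-7) - 1*152167) = (202225 - 179162) + (((3 + 2)**2*(-48))*(-7) - 1*152167) = 23063 + ((5**2*(-48))*(-7) - 152167) = 23063 + ((25*(-48))*(-7) - 152167) = 23063 + (-1200*(-7) - 152167) = 23063 + (8400 - 152167) = 23063 - 143767 = -120704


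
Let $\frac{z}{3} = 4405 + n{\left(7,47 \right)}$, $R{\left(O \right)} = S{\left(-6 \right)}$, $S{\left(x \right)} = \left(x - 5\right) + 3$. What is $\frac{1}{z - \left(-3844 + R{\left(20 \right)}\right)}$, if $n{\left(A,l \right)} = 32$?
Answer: $\frac{1}{17163} \approx 5.8265 \cdot 10^{-5}$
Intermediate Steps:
$S{\left(x \right)} = -2 + x$ ($S{\left(x \right)} = \left(-5 + x\right) + 3 = -2 + x$)
$R{\left(O \right)} = -8$ ($R{\left(O \right)} = -2 - 6 = -8$)
$z = 13311$ ($z = 3 \left(4405 + 32\right) = 3 \cdot 4437 = 13311$)
$\frac{1}{z - \left(-3844 + R{\left(20 \right)}\right)} = \frac{1}{13311 + \left(3844 - -8\right)} = \frac{1}{13311 + \left(3844 + 8\right)} = \frac{1}{13311 + 3852} = \frac{1}{17163}$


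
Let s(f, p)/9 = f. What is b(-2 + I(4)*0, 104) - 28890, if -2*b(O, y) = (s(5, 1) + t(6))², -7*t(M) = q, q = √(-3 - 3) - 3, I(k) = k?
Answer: -1466169/49 + 318*I*√6/49 ≈ -29922.0 + 15.897*I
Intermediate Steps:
s(f, p) = 9*f
q = -3 + I*√6 (q = √(-6) - 3 = I*√6 - 3 = -3 + I*√6 ≈ -3.0 + 2.4495*I)
t(M) = 3/7 - I*√6/7 (t(M) = -(-3 + I*√6)/7 = 3/7 - I*√6/7)
b(O, y) = -(318/7 - I*√6/7)²/2 (b(O, y) = -(9*5 + (3/7 - I*√6/7))²/2 = -(45 + (3/7 - I*√6/7))²/2 = -(318/7 - I*√6/7)²/2)
b(-2 + I(4)*0, 104) - 28890 = (-50559/49 + 318*I*√6/49) - 28890 = -1466169/49 + 318*I*√6/49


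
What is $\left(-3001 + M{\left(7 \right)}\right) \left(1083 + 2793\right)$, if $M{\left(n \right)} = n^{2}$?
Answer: $-11441952$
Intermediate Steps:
$\left(-3001 + M{\left(7 \right)}\right) \left(1083 + 2793\right) = \left(-3001 + 7^{2}\right) \left(1083 + 2793\right) = \left(-3001 + 49\right) 3876 = \left(-2952\right) 3876 = -11441952$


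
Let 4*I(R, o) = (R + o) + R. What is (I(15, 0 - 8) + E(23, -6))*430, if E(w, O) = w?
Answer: 12255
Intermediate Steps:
I(R, o) = R/2 + o/4 (I(R, o) = ((R + o) + R)/4 = (o + 2*R)/4 = R/2 + o/4)
(I(15, 0 - 8) + E(23, -6))*430 = (((½)*15 + (0 - 8)/4) + 23)*430 = ((15/2 + (¼)*(-8)) + 23)*430 = ((15/2 - 2) + 23)*430 = (11/2 + 23)*430 = (57/2)*430 = 12255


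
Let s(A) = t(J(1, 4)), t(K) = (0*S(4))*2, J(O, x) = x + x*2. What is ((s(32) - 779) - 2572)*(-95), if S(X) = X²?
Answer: 318345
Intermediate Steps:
J(O, x) = 3*x (J(O, x) = x + 2*x = 3*x)
t(K) = 0 (t(K) = (0*4²)*2 = (0*16)*2 = 0*2 = 0)
s(A) = 0
((s(32) - 779) - 2572)*(-95) = ((0 - 779) - 2572)*(-95) = (-779 - 2572)*(-95) = -3351*(-95) = 318345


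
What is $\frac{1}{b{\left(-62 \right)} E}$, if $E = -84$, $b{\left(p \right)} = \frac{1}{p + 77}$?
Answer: $- \frac{5}{28} \approx -0.17857$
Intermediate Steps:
$b{\left(p \right)} = \frac{1}{77 + p}$
$\frac{1}{b{\left(-62 \right)} E} = \frac{1}{\frac{1}{77 - 62} \left(-84\right)} = \frac{1}{\frac{1}{15} \left(-84\right)} = \frac{1}{- \frac{28}{5}} = - \frac{5}{28}$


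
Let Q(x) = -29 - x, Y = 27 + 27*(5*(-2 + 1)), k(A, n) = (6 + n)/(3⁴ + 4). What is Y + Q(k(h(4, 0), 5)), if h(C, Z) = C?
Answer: -11656/85 ≈ -137.13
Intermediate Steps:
k(A, n) = 6/85 + n/85 (k(A, n) = (6 + n)/(81 + 4) = (6 + n)/85 = (6 + n)*(1/85) = 6/85 + n/85)
Y = -108 (Y = 27 + 27*(5*(-1)) = 27 + 27*(-5) = 27 - 135 = -108)
Y + Q(k(h(4, 0), 5)) = -108 + (-29 - (6/85 + (1/85)*5)) = -108 + (-29 - (6/85 + 1/17)) = -108 + (-29 - 1*11/85) = -108 + (-29 - 11/85) = -108 - 2476/85 = -11656/85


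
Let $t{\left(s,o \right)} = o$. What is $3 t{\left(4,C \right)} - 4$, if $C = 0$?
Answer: $-4$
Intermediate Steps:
$3 t{\left(4,C \right)} - 4 = 3 \cdot 0 - 4 = 0 - 4 = -4$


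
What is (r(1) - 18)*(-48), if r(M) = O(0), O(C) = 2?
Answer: 768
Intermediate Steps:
r(M) = 2
(r(1) - 18)*(-48) = (2 - 18)*(-48) = -16*(-48) = 768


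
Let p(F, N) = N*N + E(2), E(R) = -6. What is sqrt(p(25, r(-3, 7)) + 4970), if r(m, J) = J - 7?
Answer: 2*sqrt(1241) ≈ 70.456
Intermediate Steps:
r(m, J) = -7 + J
p(F, N) = -6 + N**2 (p(F, N) = N*N - 6 = N**2 - 6 = -6 + N**2)
sqrt(p(25, r(-3, 7)) + 4970) = sqrt((-6 + (-7 + 7)**2) + 4970) = sqrt((-6 + 0**2) + 4970) = sqrt((-6 + 0) + 4970) = sqrt(-6 + 4970) = sqrt(4964) = 2*sqrt(1241)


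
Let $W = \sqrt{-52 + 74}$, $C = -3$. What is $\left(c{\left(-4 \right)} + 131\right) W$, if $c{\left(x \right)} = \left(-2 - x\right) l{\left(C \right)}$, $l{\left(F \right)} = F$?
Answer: $125 \sqrt{22} \approx 586.3$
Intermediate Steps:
$c{\left(x \right)} = 6 + 3 x$ ($c{\left(x \right)} = \left(-2 - x\right) \left(-3\right) = 6 + 3 x$)
$W = \sqrt{22} \approx 4.6904$
$\left(c{\left(-4 \right)} + 131\right) W = \left(\left(6 + 3 \left(-4\right)\right) + 131\right) \sqrt{22} = \left(\left(6 - 12\right) + 131\right) \sqrt{22} = \left(-6 + 131\right) \sqrt{22} = 125 \sqrt{22}$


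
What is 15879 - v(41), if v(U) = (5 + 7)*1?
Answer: 15867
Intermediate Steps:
v(U) = 12 (v(U) = 12*1 = 12)
15879 - v(41) = 15879 - 1*12 = 15879 - 12 = 15867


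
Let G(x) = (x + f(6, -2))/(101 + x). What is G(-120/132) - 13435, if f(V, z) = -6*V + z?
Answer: -14792363/1101 ≈ -13435.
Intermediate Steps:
f(V, z) = z - 6*V
G(x) = (-38 + x)/(101 + x) (G(x) = (x + (-2 - 6*6))/(101 + x) = (x + (-2 - 36))/(101 + x) = (x - 38)/(101 + x) = (-38 + x)/(101 + x))
G(-120/132) - 13435 = (-38 - 120/132)/(101 - 120/132) - 13435 = (-38 - 120*1/132)/(101 - 120*1/132) - 13435 = (-38 - 10/11)/(101 - 10/11) - 13435 = -428/11/(1101/11) - 13435 = (11/1101)*(-428/11) - 13435 = -428/1101 - 13435 = -14792363/1101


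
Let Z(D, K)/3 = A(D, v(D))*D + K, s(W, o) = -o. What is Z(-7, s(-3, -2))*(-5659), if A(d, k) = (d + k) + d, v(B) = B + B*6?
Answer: -7520811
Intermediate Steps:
v(B) = 7*B (v(B) = B + 6*B = 7*B)
A(d, k) = k + 2*d
Z(D, K) = 3*K + 27*D² (Z(D, K) = 3*((7*D + 2*D)*D + K) = 3*((9*D)*D + K) = 3*(9*D² + K) = 3*(K + 9*D²) = 3*K + 27*D²)
Z(-7, s(-3, -2))*(-5659) = (3*(-1*(-2)) + 27*(-7)²)*(-5659) = (3*2 + 27*49)*(-5659) = (6 + 1323)*(-5659) = 1329*(-5659) = -7520811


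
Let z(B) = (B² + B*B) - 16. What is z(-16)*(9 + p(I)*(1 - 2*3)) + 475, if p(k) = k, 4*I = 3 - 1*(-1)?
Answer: 2459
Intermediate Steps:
I = 1 (I = (3 - 1*(-1))/4 = (3 + 1)/4 = (¼)*4 = 1)
z(B) = -16 + 2*B² (z(B) = (B² + B²) - 16 = 2*B² - 16 = -16 + 2*B²)
z(-16)*(9 + p(I)*(1 - 2*3)) + 475 = (-16 + 2*(-16)²)*(9 + 1*(1 - 2*3)) + 475 = (-16 + 2*256)*(9 + 1*(1 - 6)) + 475 = (-16 + 512)*(9 + 1*(-5)) + 475 = 496*(9 - 5) + 475 = 496*4 + 475 = 1984 + 475 = 2459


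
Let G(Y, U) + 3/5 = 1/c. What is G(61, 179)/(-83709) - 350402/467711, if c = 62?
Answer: -9092773659889/12137002230690 ≈ -0.74918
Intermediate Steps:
G(Y, U) = -181/310 (G(Y, U) = -3/5 + 1/62 = -181/310)
G(61, 179)/(-83709) - 350402/467711 = -181/310/(-83709) - 350402/467711 = -181/310*(-1/83709) - 350402*1/467711 = 181/25949790 - 350402/467711 = -9092773659889/12137002230690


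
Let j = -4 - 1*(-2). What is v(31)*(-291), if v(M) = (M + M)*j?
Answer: 36084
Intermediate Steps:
j = -2 (j = -4 + 2 = -2)
v(M) = -4*M (v(M) = (M + M)*(-2) = (2*M)*(-2) = -4*M)
v(31)*(-291) = -4*31*(-291) = -124*(-291) = 36084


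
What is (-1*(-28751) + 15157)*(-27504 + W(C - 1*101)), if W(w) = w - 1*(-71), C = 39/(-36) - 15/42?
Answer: -8463182843/7 ≈ -1.2090e+9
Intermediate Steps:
C = -121/84 (C = 39*(-1/36) - 15*1/42 = -13/12 - 5/14 = -121/84 ≈ -1.4405)
W(w) = 71 + w (W(w) = w + 71 = 71 + w)
(-1*(-28751) + 15157)*(-27504 + W(C - 1*101)) = (-1*(-28751) + 15157)*(-27504 + (71 + (-121/84 - 1*101))) = (28751 + 15157)*(-27504 + (71 + (-121/84 - 101))) = 43908*(-27504 + (71 - 8605/84)) = 43908*(-27504 - 2641/84) = 43908*(-2312977/84) = -8463182843/7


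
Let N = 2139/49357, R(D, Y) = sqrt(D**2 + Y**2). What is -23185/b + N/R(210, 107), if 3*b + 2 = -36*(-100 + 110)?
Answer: 69555/362 + 2139*sqrt(55549)/2741731993 ≈ 192.14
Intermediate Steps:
b = -362/3 (b = -2/3 + (-36*(-100 + 110))/3 = -2/3 + (-36*10)/3 = -2/3 + (1/3)*(-360) = -2/3 - 120 = -362/3 ≈ -120.67)
N = 2139/49357 (N = 2139*(1/49357) = 2139/49357 ≈ 0.043337)
-23185/b + N/R(210, 107) = -23185/(-362/3) + 2139/(49357*(sqrt(210**2 + 107**2))) = -23185*(-3/362) + 2139/(49357*(sqrt(44100 + 11449))) = 69555/362 + 2139/(49357*(sqrt(55549))) = 69555/362 + 2139*(sqrt(55549)/55549)/49357 = 69555/362 + 2139*sqrt(55549)/2741731993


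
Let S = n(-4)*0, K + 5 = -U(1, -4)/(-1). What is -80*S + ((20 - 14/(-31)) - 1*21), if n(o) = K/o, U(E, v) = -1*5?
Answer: -17/31 ≈ -0.54839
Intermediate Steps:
U(E, v) = -5
K = -10 (K = -5 - 1*(-5)/(-1) = -5 + 5*(-1) = -5 - 5 = -10)
n(o) = -10/o
S = 0 (S = -10/(-4)*0 = -10*(-¼)*0 = (5/2)*0 = 0)
-80*S + ((20 - 14/(-31)) - 1*21) = -80*0 + ((20 - 14/(-31)) - 1*21) = 0 + ((20 - 14*(-1)/31) - 21) = 0 + ((20 - 1*(-14/31)) - 21) = 0 + ((20 + 14/31) - 21) = 0 + (634/31 - 21) = 0 - 17/31 = -17/31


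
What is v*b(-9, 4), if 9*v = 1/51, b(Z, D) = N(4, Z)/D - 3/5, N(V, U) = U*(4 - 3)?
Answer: -19/3060 ≈ -0.0062091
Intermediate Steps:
N(V, U) = U (N(V, U) = U*1 = U)
b(Z, D) = -⅗ + Z/D (b(Z, D) = Z/D - 3/5 = Z/D - 3*⅕ = Z/D - ⅗ = -⅗ + Z/D)
v = 1/459 (v = (⅑)/51 = (⅑)*(1/51) = 1/459 ≈ 0.0021787)
v*b(-9, 4) = (-⅗ - 9/4)/459 = (1/459)*(-57/20) = -19/3060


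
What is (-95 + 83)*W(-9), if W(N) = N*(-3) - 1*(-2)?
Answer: -348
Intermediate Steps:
W(N) = 2 - 3*N (W(N) = -3*N + 2 = 2 - 3*N)
(-95 + 83)*W(-9) = (-95 + 83)*(2 - 3*(-9)) = -12*(2 + 27) = -12*29 = -348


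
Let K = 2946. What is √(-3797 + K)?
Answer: I*√851 ≈ 29.172*I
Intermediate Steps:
√(-3797 + K) = √(-3797 + 2946) = √(-851) = I*√851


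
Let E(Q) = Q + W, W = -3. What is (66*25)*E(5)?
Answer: 3300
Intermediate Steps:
E(Q) = -3 + Q (E(Q) = Q - 3 = -3 + Q)
(66*25)*E(5) = (66*25)*(-3 + 5) = 1650*2 = 3300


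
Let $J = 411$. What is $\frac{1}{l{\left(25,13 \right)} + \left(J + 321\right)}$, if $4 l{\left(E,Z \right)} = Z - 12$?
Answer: $\frac{4}{2929} \approx 0.0013657$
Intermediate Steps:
$l{\left(E,Z \right)} = -3 + \frac{Z}{4}$ ($l{\left(E,Z \right)} = \frac{Z - 12}{4} = \frac{-12 + Z}{4} = -3 + \frac{Z}{4}$)
$\frac{1}{l{\left(25,13 \right)} + \left(J + 321\right)} = \frac{1}{\left(-3 + \frac{1}{4} \cdot 13\right) + \left(411 + 321\right)} = \frac{1}{\left(-3 + \frac{13}{4}\right) + 732} = \frac{1}{\frac{1}{4} + 732} = \frac{1}{\frac{2929}{4}} = \frac{4}{2929}$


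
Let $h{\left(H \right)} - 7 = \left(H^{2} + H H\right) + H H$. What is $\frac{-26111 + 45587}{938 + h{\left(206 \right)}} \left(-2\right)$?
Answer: $- \frac{12984}{42751} \approx -0.30371$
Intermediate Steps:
$h{\left(H \right)} = 7 + 3 H^{2}$ ($h{\left(H \right)} = 7 + \left(\left(H^{2} + H H\right) + H H\right) = 7 + \left(\left(H^{2} + H^{2}\right) + H^{2}\right) = 7 + \left(2 H^{2} + H^{2}\right) = 7 + 3 H^{2}$)
$\frac{-26111 + 45587}{938 + h{\left(206 \right)}} \left(-2\right) = \frac{-26111 + 45587}{938 + \left(7 + 3 \cdot 206^{2}\right)} \left(-2\right) = \frac{19476}{938 + \left(7 + 3 \cdot 42436\right)} \left(-2\right) = \frac{19476}{938 + \left(7 + 127308\right)} \left(-2\right) = \frac{19476}{938 + 127315} \left(-2\right) = \frac{19476}{128253} \left(-2\right) = 19476 \cdot \frac{1}{128253} \left(-2\right) = \frac{6492}{42751} \left(-2\right) = - \frac{12984}{42751}$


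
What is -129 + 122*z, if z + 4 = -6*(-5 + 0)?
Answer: 3043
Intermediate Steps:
z = 26 (z = -4 - 6*(-5 + 0) = -4 - 6*(-5) = -4 + 30 = 26)
-129 + 122*z = -129 + 122*26 = -129 + 3172 = 3043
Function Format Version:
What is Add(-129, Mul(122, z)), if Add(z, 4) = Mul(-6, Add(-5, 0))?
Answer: 3043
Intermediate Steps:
z = 26 (z = Add(-4, Mul(-6, Add(-5, 0))) = Add(-4, Mul(-6, -5)) = Add(-4, 30) = 26)
Add(-129, Mul(122, z)) = Add(-129, Mul(122, 26)) = Add(-129, 3172) = 3043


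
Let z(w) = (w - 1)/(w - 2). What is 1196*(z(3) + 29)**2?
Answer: 1149356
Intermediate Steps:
z(w) = (-1 + w)/(-2 + w)
1196*(z(3) + 29)**2 = 1196*((-1 + 3)/(-2 + 3) + 29)**2 = 1196*(2/1 + 29)**2 = 1196*(1*2 + 29)**2 = 1196*(2 + 29)**2 = 1196*31**2 = 1196*961 = 1149356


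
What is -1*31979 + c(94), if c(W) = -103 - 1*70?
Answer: -32152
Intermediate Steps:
c(W) = -173 (c(W) = -103 - 70 = -173)
-1*31979 + c(94) = -1*31979 - 173 = -31979 - 173 = -32152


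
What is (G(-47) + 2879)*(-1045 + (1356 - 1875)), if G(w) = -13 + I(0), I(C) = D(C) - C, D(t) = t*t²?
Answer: -4482424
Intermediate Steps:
D(t) = t³
I(C) = C³ - C
G(w) = -13 (G(w) = -13 + (0³ - 1*0) = -13 + (0 + 0) = -13 + 0 = -13)
(G(-47) + 2879)*(-1045 + (1356 - 1875)) = (-13 + 2879)*(-1045 + (1356 - 1875)) = 2866*(-1045 - 519) = 2866*(-1564) = -4482424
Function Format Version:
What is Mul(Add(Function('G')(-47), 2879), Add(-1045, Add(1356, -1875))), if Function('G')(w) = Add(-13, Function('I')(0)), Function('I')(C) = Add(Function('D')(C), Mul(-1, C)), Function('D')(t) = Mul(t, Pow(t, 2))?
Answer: -4482424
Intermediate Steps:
Function('D')(t) = Pow(t, 3)
Function('I')(C) = Add(Pow(C, 3), Mul(-1, C))
Function('G')(w) = -13 (Function('G')(w) = Add(-13, Add(Pow(0, 3), Mul(-1, 0))) = Add(-13, Add(0, 0)) = Add(-13, 0) = -13)
Mul(Add(Function('G')(-47), 2879), Add(-1045, Add(1356, -1875))) = Mul(Add(-13, 2879), Add(-1045, Add(1356, -1875))) = Mul(2866, Add(-1045, -519)) = Mul(2866, -1564) = -4482424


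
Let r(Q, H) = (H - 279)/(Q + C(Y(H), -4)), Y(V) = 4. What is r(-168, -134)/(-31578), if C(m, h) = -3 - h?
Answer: -413/5273526 ≈ -7.8316e-5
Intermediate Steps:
r(Q, H) = (-279 + H)/(1 + Q) (r(Q, H) = (H - 279)/(Q + (-3 - 1*(-4))) = (-279 + H)/(Q + (-3 + 4)) = (-279 + H)/(Q + 1) = (-279 + H)/(1 + Q))
r(-168, -134)/(-31578) = ((-279 - 134)/(1 - 168))/(-31578) = (-413/(-167))*(-1/31578) = -1/167*(-413)*(-1/31578) = (413/167)*(-1/31578) = -413/5273526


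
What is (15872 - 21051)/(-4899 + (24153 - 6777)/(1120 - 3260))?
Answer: 2770765/2625309 ≈ 1.0554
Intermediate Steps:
(15872 - 21051)/(-4899 + (24153 - 6777)/(1120 - 3260)) = -5179/(-4899 + 17376/(-2140)) = -5179/(-4899 + 17376*(-1/2140)) = -5179/(-4899 - 4344/535) = -5179/(-2625309/535) = -5179*(-535/2625309) = 2770765/2625309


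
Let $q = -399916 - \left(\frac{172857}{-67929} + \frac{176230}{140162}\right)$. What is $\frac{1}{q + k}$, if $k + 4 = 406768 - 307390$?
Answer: $- \frac{1586844083}{476911251583792} \approx -3.3273 \cdot 10^{-6}$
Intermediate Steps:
$k = 99374$ ($k = -4 + \left(406768 - 307390\right) = -4 + 99378 = 99374$)
$q = - \frac{634602295487834}{1586844083}$ ($q = -399916 - \left(172857 \left(- \frac{1}{67929}\right) + 176230 \cdot \frac{1}{140162}\right) = -399916 - \left(- \frac{57619}{22643} + \frac{88115}{70081}\right) = -399916 - - \frac{2042809194}{1586844083} = -399916 + \frac{2042809194}{1586844083} = - \frac{634602295487834}{1586844083} \approx -3.9991 \cdot 10^{5}$)
$\frac{1}{q + k} = \frac{1}{- \frac{634602295487834}{1586844083} + 99374} = \frac{1}{- \frac{476911251583792}{1586844083}} = - \frac{1586844083}{476911251583792}$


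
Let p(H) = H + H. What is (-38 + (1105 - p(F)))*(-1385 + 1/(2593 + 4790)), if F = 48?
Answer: -9928915834/7383 ≈ -1.3448e+6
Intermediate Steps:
p(H) = 2*H
(-38 + (1105 - p(F)))*(-1385 + 1/(2593 + 4790)) = (-38 + (1105 - 2*48))*(-1385 + 1/(2593 + 4790)) = (-38 + (1105 - 1*96))*(-1385 + 1/7383) = (-38 + (1105 - 96))*(-1385 + 1/7383) = (-38 + 1009)*(-10225454/7383) = 971*(-10225454/7383) = -9928915834/7383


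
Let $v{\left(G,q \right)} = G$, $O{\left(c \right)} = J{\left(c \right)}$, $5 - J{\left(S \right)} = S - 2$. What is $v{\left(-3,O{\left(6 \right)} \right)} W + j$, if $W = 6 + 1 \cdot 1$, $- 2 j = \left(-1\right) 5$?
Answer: $- \frac{37}{2} \approx -18.5$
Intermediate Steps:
$J{\left(S \right)} = 7 - S$ ($J{\left(S \right)} = 5 - \left(S - 2\right) = 5 - \left(-2 + S\right) = 7 - S$)
$O{\left(c \right)} = 7 - c$
$j = \frac{5}{2}$ ($j = - \frac{\left(-1\right) 5}{2} = \left(- \frac{1}{2}\right) \left(-5\right) = \frac{5}{2} \approx 2.5$)
$W = 7$ ($W = 6 + 1 = 7$)
$v{\left(-3,O{\left(6 \right)} \right)} W + j = \left(-3\right) 7 + \frac{5}{2} = -21 + \frac{5}{2} = - \frac{37}{2}$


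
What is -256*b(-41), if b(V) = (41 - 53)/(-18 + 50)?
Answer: 96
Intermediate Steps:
b(V) = -3/8 (b(V) = -12/32 = -12*1/32 = -3/8)
-256*b(-41) = -256*(-3/8) = 96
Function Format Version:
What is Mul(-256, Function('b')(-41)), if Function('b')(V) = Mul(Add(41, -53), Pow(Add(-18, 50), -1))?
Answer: 96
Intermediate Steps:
Function('b')(V) = Rational(-3, 8) (Function('b')(V) = Mul(-12, Pow(32, -1)) = Mul(-12, Rational(1, 32)) = Rational(-3, 8))
Mul(-256, Function('b')(-41)) = Mul(-256, Rational(-3, 8)) = 96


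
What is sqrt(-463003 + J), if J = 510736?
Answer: sqrt(47733) ≈ 218.48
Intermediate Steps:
sqrt(-463003 + J) = sqrt(-463003 + 510736) = sqrt(47733)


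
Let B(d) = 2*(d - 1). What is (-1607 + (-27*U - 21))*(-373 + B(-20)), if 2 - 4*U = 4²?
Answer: 1272805/2 ≈ 6.3640e+5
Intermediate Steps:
U = -7/2 (U = ½ - ¼*4² = ½ - ¼*16 = ½ - 4 = -7/2 ≈ -3.5000)
B(d) = -2 + 2*d (B(d) = 2*(-1 + d) = -2 + 2*d)
(-1607 + (-27*U - 21))*(-373 + B(-20)) = (-1607 + (-27*(-7/2) - 21))*(-373 + (-2 + 2*(-20))) = (-1607 + (189/2 - 21))*(-373 + (-2 - 40)) = (-1607 + 147/2)*(-373 - 42) = -3067/2*(-415) = 1272805/2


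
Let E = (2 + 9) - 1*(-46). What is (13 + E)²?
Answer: 4900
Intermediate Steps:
E = 57 (E = 11 + 46 = 57)
(13 + E)² = (13 + 57)² = 70² = 4900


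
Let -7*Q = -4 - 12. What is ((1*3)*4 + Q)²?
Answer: 10000/49 ≈ 204.08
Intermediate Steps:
Q = 16/7 (Q = -(-4 - 12)/7 = -⅐*(-16) = 16/7 ≈ 2.2857)
((1*3)*4 + Q)² = ((1*3)*4 + 16/7)² = (3*4 + 16/7)² = (12 + 16/7)² = (100/7)² = 10000/49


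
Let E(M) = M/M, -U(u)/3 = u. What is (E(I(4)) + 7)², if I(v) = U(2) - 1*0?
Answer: 64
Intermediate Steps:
U(u) = -3*u
I(v) = -6 (I(v) = -3*2 - 1*0 = -6 + 0 = -6)
E(M) = 1
(E(I(4)) + 7)² = (1 + 7)² = 8² = 64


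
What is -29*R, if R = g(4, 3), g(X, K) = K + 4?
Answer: -203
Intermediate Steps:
g(X, K) = 4 + K
R = 7 (R = 4 + 3 = 7)
-29*R = -29*7 = -203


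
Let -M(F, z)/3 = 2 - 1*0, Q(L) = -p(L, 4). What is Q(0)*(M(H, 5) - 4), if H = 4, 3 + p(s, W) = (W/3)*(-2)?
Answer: -170/3 ≈ -56.667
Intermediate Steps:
p(s, W) = -3 - 2*W/3 (p(s, W) = -3 + (W/3)*(-2) = -3 - 2*W/3)
Q(L) = 17/3 (Q(L) = -(-3 - ⅔*4) = -(-3 - 8/3) = -1*(-17/3) = 17/3)
M(F, z) = -6 (M(F, z) = -3*(2 - 1*0) = -3*(2 + 0) = -3*2 = -6)
Q(0)*(M(H, 5) - 4) = 17*(-6 - 4)/3 = (17/3)*(-10) = -170/3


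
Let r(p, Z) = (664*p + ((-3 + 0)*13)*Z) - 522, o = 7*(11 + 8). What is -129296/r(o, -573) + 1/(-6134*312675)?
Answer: -247983062901337/211237088437650 ≈ -1.1740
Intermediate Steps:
o = 133 (o = 7*19 = 133)
r(p, Z) = -522 - 39*Z + 664*p (r(p, Z) = (664*p + (-3*13)*Z) - 522 = (664*p - 39*Z) - 522 = (-39*Z + 664*p) - 522 = -522 - 39*Z + 664*p)
-129296/r(o, -573) + 1/(-6134*312675) = -129296/(-522 - 39*(-573) + 664*133) + 1/(-6134*312675) = -129296/(-522 + 22347 + 88312) - 1/6134*1/312675 = -129296/110137 - 1/1917948450 = -247983062901337/211237088437650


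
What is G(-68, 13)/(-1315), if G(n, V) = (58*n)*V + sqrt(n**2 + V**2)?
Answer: 51272/1315 - sqrt(4793)/1315 ≈ 38.937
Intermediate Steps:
G(n, V) = sqrt(V**2 + n**2) + 58*V*n (G(n, V) = 58*V*n + sqrt(V**2 + n**2) = sqrt(V**2 + n**2) + 58*V*n)
G(-68, 13)/(-1315) = (sqrt(13**2 + (-68)**2) + 58*13*(-68))/(-1315) = (sqrt(169 + 4624) - 51272)*(-1/1315) = (sqrt(4793) - 51272)*(-1/1315) = (-51272 + sqrt(4793))*(-1/1315) = 51272/1315 - sqrt(4793)/1315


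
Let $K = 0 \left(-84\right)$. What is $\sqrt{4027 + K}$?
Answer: $\sqrt{4027} \approx 63.459$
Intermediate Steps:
$K = 0$
$\sqrt{4027 + K} = \sqrt{4027 + 0} = \sqrt{4027}$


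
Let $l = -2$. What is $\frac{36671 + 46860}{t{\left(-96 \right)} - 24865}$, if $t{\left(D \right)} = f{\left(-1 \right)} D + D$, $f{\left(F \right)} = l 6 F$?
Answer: $- \frac{83531}{26113} \approx -3.1988$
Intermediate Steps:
$f{\left(F \right)} = - 12 F$ ($f{\left(F \right)} = \left(-2\right) 6 F = - 12 F$)
$t{\left(D \right)} = 13 D$ ($t{\left(D \right)} = \left(-12\right) \left(-1\right) D + D = 12 D + D = 13 D$)
$\frac{36671 + 46860}{t{\left(-96 \right)} - 24865} = \frac{36671 + 46860}{13 \left(-96\right) - 24865} = \frac{83531}{-1248 - 24865} = \frac{83531}{-26113} = 83531 \left(- \frac{1}{26113}\right) = - \frac{83531}{26113}$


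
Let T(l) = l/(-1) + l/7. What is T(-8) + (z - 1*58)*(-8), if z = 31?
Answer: 1560/7 ≈ 222.86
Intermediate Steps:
T(l) = -6*l/7 (T(l) = l*(-1) + l*(⅐) = -l + l/7 = -6*l/7)
T(-8) + (z - 1*58)*(-8) = -6/7*(-8) + (31 - 1*58)*(-8) = 48/7 + (31 - 58)*(-8) = 48/7 - 27*(-8) = 48/7 + 216 = 1560/7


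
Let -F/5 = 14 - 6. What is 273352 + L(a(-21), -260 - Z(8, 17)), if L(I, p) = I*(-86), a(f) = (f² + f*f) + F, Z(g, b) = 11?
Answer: 200940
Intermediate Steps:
F = -40 (F = -5*(14 - 6) = -5*8 = -40)
a(f) = -40 + 2*f² (a(f) = (f² + f*f) - 40 = (f² + f²) - 40 = 2*f² - 40 = -40 + 2*f²)
L(I, p) = -86*I
273352 + L(a(-21), -260 - Z(8, 17)) = 273352 - 86*(-40 + 2*(-21)²) = 273352 - 86*(-40 + 2*441) = 273352 - 86*(-40 + 882) = 273352 - 86*842 = 273352 - 72412 = 200940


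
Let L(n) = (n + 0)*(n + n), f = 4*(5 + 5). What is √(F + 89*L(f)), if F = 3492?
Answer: 2*√72073 ≈ 536.93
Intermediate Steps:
f = 40 (f = 4*10 = 40)
L(n) = 2*n² (L(n) = n*(2*n) = 2*n²)
√(F + 89*L(f)) = √(3492 + 89*(2*40²)) = √(3492 + 89*(2*1600)) = √(3492 + 89*3200) = √(3492 + 284800) = √288292 = 2*√72073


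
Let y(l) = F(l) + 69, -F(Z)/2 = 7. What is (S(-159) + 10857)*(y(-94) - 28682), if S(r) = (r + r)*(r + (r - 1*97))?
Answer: -4088708529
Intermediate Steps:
F(Z) = -14 (F(Z) = -2*7 = -14)
y(l) = 55 (y(l) = -14 + 69 = 55)
S(r) = 2*r*(-97 + 2*r) (S(r) = (2*r)*(r + (r - 97)) = (2*r)*(r + (-97 + r)) = (2*r)*(-97 + 2*r) = 2*r*(-97 + 2*r))
(S(-159) + 10857)*(y(-94) - 28682) = (2*(-159)*(-97 + 2*(-159)) + 10857)*(55 - 28682) = (2*(-159)*(-97 - 318) + 10857)*(-28627) = (2*(-159)*(-415) + 10857)*(-28627) = (131970 + 10857)*(-28627) = 142827*(-28627) = -4088708529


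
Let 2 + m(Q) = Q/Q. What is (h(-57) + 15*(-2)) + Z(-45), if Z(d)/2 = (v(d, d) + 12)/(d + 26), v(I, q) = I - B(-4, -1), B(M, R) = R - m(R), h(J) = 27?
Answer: 9/19 ≈ 0.47368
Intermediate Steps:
m(Q) = -1 (m(Q) = -2 + Q/Q = -2 + 1 = -1)
B(M, R) = 1 + R (B(M, R) = R - 1*(-1) = R + 1 = 1 + R)
v(I, q) = I (v(I, q) = I - (1 - 1) = I - 1*0 = I + 0 = I)
Z(d) = 2*(12 + d)/(26 + d) (Z(d) = 2*((d + 12)/(d + 26)) = 2*((12 + d)/(26 + d)) = 2*(12 + d)/(26 + d))
(h(-57) + 15*(-2)) + Z(-45) = (27 + 15*(-2)) + 2*(12 - 45)/(26 - 45) = (27 - 30) + 2*(-33)/(-19) = -3 + 2*(-1/19)*(-33) = -3 + 66/19 = 9/19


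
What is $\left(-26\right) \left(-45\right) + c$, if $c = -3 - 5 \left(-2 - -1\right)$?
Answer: $1172$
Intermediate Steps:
$c = 2$ ($c = -3 - 5 \left(-2 + 1\right) = -3 - -5 = -3 + 5 = 2$)
$\left(-26\right) \left(-45\right) + c = \left(-26\right) \left(-45\right) + 2 = 1170 + 2 = 1172$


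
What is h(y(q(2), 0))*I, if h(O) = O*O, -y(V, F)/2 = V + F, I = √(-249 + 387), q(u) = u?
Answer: 16*√138 ≈ 187.96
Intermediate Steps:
I = √138 ≈ 11.747
y(V, F) = -2*F - 2*V (y(V, F) = -2*(V + F) = -2*(F + V) = -2*F - 2*V)
h(O) = O²
h(y(q(2), 0))*I = (-2*0 - 2*2)²*√138 = (0 - 4)²*√138 = (-4)²*√138 = 16*√138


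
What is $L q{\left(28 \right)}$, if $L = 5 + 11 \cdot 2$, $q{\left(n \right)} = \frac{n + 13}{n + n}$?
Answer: $\frac{1107}{56} \approx 19.768$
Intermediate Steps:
$q{\left(n \right)} = \frac{13 + n}{2 n}$
$L = 27$ ($L = 5 + 22 = 27$)
$L q{\left(28 \right)} = 27 \frac{13 + 28}{2 \cdot 28} = 27 \cdot \frac{1}{2} \cdot \frac{1}{28} \cdot 41 = 27 \cdot \frac{41}{56} = \frac{1107}{56}$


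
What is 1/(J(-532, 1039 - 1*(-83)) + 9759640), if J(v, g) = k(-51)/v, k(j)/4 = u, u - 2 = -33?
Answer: 133/1298032151 ≈ 1.0246e-7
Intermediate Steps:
u = -31 (u = 2 - 33 = -31)
k(j) = -124 (k(j) = 4*(-31) = -124)
J(v, g) = -124/v
1/(J(-532, 1039 - 1*(-83)) + 9759640) = 1/(-124/(-532) + 9759640) = 1/(-124*(-1/532) + 9759640) = 1/(31/133 + 9759640) = 1/(1298032151/133) = 133/1298032151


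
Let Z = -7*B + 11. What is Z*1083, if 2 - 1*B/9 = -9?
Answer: -738606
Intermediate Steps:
B = 99 (B = 18 - 9*(-9) = 18 + 81 = 99)
Z = -682 (Z = -7*99 + 11 = -693 + 11 = -682)
Z*1083 = -682*1083 = -738606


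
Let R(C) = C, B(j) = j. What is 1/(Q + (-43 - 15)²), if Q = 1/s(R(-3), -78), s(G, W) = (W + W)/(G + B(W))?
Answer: 52/174955 ≈ 0.00029722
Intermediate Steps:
s(G, W) = 2*W/(G + W) (s(G, W) = (W + W)/(G + W) = (2*W)/(G + W) = 2*W/(G + W))
Q = 27/52 (Q = 1/(2*(-78)/(-3 - 78)) = 1/(2*(-78)/(-81)) = 1/(2*(-78)*(-1/81)) = 1/(52/27) = 27/52 ≈ 0.51923)
1/(Q + (-43 - 15)²) = 1/(27/52 + (-43 - 15)²) = 1/(27/52 + (-58)²) = 1/(27/52 + 3364) = 1/(174955/52) = 52/174955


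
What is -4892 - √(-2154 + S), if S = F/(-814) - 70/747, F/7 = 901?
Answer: -4892 - I*√88811954332442/202686 ≈ -4892.0 - 46.496*I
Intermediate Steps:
F = 6307 (F = 7*901 = 6307)
S = -4768309/608058 (S = 6307/(-814) - 70/747 = 6307*(-1/814) - 70*1/747 = -6307/814 - 70/747 = -4768309/608058 ≈ -7.8419)
-4892 - √(-2154 + S) = -4892 - √(-2154 - 4768309/608058) = -4892 - √(-1314525241/608058) = -4892 - I*√88811954332442/202686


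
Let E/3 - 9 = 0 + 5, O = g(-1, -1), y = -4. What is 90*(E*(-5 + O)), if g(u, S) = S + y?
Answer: -37800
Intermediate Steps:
g(u, S) = -4 + S (g(u, S) = S - 4 = -4 + S)
O = -5 (O = -4 - 1 = -5)
E = 42 (E = 27 + 3*(0 + 5) = 27 + 3*5 = 27 + 15 = 42)
90*(E*(-5 + O)) = 90*(42*(-5 - 5)) = 90*(42*(-10)) = 90*(-420) = -37800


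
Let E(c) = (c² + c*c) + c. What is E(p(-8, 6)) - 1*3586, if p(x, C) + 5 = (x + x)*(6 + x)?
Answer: -2101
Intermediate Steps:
p(x, C) = -5 + 2*x*(6 + x) (p(x, C) = -5 + (x + x)*(6 + x) = -5 + (2*x)*(6 + x) = -5 + 2*x*(6 + x))
E(c) = c + 2*c² (E(c) = (c² + c²) + c = 2*c² + c = c + 2*c²)
E(p(-8, 6)) - 1*3586 = (-5 + 2*(-8)² + 12*(-8))*(1 + 2*(-5 + 2*(-8)² + 12*(-8))) - 1*3586 = (-5 + 2*64 - 96)*(1 + 2*(-5 + 2*64 - 96)) - 3586 = (-5 + 128 - 96)*(1 + 2*(-5 + 128 - 96)) - 3586 = 27*(1 + 2*27) - 3586 = 27*(1 + 54) - 3586 = 27*55 - 3586 = 1485 - 3586 = -2101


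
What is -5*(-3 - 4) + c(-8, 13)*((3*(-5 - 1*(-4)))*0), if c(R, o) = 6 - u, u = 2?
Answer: 35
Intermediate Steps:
c(R, o) = 4 (c(R, o) = 6 - 1*2 = 6 - 2 = 4)
-5*(-3 - 4) + c(-8, 13)*((3*(-5 - 1*(-4)))*0) = -5*(-3 - 4) + 4*((3*(-5 - 1*(-4)))*0) = -5*(-7) + 4*((3*(-5 + 4))*0) = 35 + 4*((3*(-1))*0) = 35 + 4*(-3*0) = 35 + 4*0 = 35 + 0 = 35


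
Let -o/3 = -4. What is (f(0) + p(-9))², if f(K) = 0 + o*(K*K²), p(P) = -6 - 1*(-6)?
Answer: 0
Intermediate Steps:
o = 12 (o = -3*(-4) = 12)
p(P) = 0 (p(P) = -6 + 6 = 0)
f(K) = 12*K³ (f(K) = 0 + 12*(K*K²) = 0 + 12*K³ = 12*K³)
(f(0) + p(-9))² = (12*0³ + 0)² = (12*0 + 0)² = (0 + 0)² = 0² = 0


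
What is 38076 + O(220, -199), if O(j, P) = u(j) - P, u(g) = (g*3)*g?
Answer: 183475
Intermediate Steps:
u(g) = 3*g² (u(g) = (3*g)*g = 3*g²)
O(j, P) = -P + 3*j² (O(j, P) = 3*j² - P = -P + 3*j²)
38076 + O(220, -199) = 38076 + (-1*(-199) + 3*220²) = 38076 + (199 + 3*48400) = 38076 + (199 + 145200) = 38076 + 145399 = 183475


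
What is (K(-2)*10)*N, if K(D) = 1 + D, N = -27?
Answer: 270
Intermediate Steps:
(K(-2)*10)*N = ((1 - 2)*10)*(-27) = -1*10*(-27) = -10*(-27) = 270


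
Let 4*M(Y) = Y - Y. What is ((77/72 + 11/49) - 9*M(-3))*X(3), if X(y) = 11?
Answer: 50215/3528 ≈ 14.233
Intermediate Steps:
M(Y) = 0 (M(Y) = (Y - Y)/4 = (¼)*0 = 0)
((77/72 + 11/49) - 9*M(-3))*X(3) = ((77/72 + 11/49) - 9*0)*11 = ((77*(1/72) + 11*(1/49)) + 0)*11 = ((77/72 + 11/49) + 0)*11 = (4565/3528 + 0)*11 = (4565/3528)*11 = 50215/3528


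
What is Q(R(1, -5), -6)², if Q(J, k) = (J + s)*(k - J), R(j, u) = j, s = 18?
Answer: 17689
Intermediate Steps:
Q(J, k) = (18 + J)*(k - J) (Q(J, k) = (J + 18)*(k - J) = (18 + J)*(k - J))
Q(R(1, -5), -6)² = (-1*1² - 18*1 + 18*(-6) + 1*(-6))² = (-1*1 - 18 - 108 - 6)² = (-1 - 18 - 108 - 6)² = (-133)² = 17689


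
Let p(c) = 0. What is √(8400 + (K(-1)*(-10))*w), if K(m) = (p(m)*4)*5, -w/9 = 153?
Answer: 20*√21 ≈ 91.651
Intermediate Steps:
w = -1377 (w = -9*153 = -1377)
K(m) = 0 (K(m) = (0*4)*5 = 0*5 = 0)
√(8400 + (K(-1)*(-10))*w) = √(8400 + (0*(-10))*(-1377)) = √(8400 + 0*(-1377)) = √(8400 + 0) = √8400 = 20*√21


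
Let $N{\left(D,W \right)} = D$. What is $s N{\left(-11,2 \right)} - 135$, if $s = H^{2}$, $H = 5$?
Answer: $-410$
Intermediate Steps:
$s = 25$ ($s = 5^{2} = 25$)
$s N{\left(-11,2 \right)} - 135 = 25 \left(-11\right) - 135 = -275 - 135 = -410$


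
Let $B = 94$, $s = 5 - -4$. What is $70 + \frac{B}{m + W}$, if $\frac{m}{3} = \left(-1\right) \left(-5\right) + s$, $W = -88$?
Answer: $\frac{1563}{23} \approx 67.957$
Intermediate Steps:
$s = 9$ ($s = 5 + 4 = 9$)
$m = 42$ ($m = 3 \left(\left(-1\right) \left(-5\right) + 9\right) = 3 \left(5 + 9\right) = 3 \cdot 14 = 42$)
$70 + \frac{B}{m + W} = 70 + \frac{94}{42 - 88} = 70 + \frac{94}{-46} = 70 + 94 \left(- \frac{1}{46}\right) = 70 - \frac{47}{23} = \frac{1563}{23}$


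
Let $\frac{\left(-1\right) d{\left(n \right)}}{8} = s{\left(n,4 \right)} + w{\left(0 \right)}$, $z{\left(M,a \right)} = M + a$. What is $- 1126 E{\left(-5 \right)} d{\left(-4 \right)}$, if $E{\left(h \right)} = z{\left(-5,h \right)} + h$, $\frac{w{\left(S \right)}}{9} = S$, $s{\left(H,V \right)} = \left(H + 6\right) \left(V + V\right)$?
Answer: $-2161920$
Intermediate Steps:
$s{\left(H,V \right)} = 2 V \left(6 + H\right)$ ($s{\left(H,V \right)} = \left(6 + H\right) 2 V = 2 V \left(6 + H\right)$)
$w{\left(S \right)} = 9 S$
$E{\left(h \right)} = -5 + 2 h$ ($E{\left(h \right)} = \left(-5 + h\right) + h = -5 + 2 h$)
$d{\left(n \right)} = -384 - 64 n$ ($d{\left(n \right)} = - 8 \left(2 \cdot 4 \left(6 + n\right) + 9 \cdot 0\right) = - 8 \left(\left(48 + 8 n\right) + 0\right) = - 8 \left(48 + 8 n\right) = -384 - 64 n$)
$- 1126 E{\left(-5 \right)} d{\left(-4 \right)} = - 1126 \left(-5 + 2 \left(-5\right)\right) \left(-384 - -256\right) = - 1126 \left(-5 - 10\right) \left(-384 + 256\right) = - 1126 \left(\left(-15\right) \left(-128\right)\right) = \left(-1126\right) 1920 = -2161920$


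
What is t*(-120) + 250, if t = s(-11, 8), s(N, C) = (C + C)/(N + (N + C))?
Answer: 2710/7 ≈ 387.14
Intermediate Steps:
s(N, C) = 2*C/(C + 2*N) (s(N, C) = (2*C)/(N + (C + N)) = (2*C)/(C + 2*N) = 2*C/(C + 2*N))
t = -8/7 (t = 2*8/(8 + 2*(-11)) = 2*8/(8 - 22) = 2*8/(-14) = 2*8*(-1/14) = -8/7 ≈ -1.1429)
t*(-120) + 250 = -8/7*(-120) + 250 = 960/7 + 250 = 2710/7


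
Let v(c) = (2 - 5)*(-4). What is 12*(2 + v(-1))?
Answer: 168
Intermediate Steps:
v(c) = 12 (v(c) = -3*(-4) = 12)
12*(2 + v(-1)) = 12*(2 + 12) = 12*14 = 168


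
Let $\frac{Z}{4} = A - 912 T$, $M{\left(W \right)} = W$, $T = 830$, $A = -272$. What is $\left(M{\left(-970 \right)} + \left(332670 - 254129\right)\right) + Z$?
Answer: $-2951357$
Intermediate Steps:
$Z = -3028928$ ($Z = 4 \left(-272 - 756960\right) = 4 \left(-757232\right) = -3028928$)
$\left(M{\left(-970 \right)} + \left(332670 - 254129\right)\right) + Z = \left(-970 + \left(332670 - 254129\right)\right) - 3028928 = \left(-970 + 78541\right) - 3028928 = 77571 - 3028928 = -2951357$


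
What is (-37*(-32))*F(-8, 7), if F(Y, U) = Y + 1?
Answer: -8288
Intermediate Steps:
F(Y, U) = 1 + Y
(-37*(-32))*F(-8, 7) = (-37*(-32))*(1 - 8) = 1184*(-7) = -8288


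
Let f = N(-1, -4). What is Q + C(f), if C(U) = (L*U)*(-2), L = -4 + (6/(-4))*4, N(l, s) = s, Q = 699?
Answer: 619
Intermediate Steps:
f = -4
L = -10 (L = -4 + (6*(-¼))*4 = -4 - 3/2*4 = -4 - 6 = -10)
C(U) = 20*U (C(U) = -10*U*(-2) = 20*U)
Q + C(f) = 699 + 20*(-4) = 699 - 80 = 619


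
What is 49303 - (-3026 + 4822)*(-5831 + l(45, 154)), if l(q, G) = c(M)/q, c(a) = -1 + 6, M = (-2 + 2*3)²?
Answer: 94694215/9 ≈ 1.0522e+7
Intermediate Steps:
M = 16 (M = (-2 + 6)² = 4² = 16)
c(a) = 5
l(q, G) = 5/q
49303 - (-3026 + 4822)*(-5831 + l(45, 154)) = 49303 - (-3026 + 4822)*(-5831 + 5/45) = 49303 - 1796*(-5831 + 5*(1/45)) = 49303 - 1796*(-5831 + ⅑) = 49303 - 1796*(-52478)/9 = 49303 - 1*(-94250488/9) = 49303 + 94250488/9 = 94694215/9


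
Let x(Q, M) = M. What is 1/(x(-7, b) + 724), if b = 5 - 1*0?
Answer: 1/729 ≈ 0.0013717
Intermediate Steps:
b = 5 (b = 5 + 0 = 5)
1/(x(-7, b) + 724) = 1/(5 + 724) = 1/729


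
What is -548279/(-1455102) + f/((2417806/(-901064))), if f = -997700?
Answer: 654062866047320737/1759077173106 ≈ 3.7182e+5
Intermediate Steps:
-548279/(-1455102) + f/((2417806/(-901064))) = -548279/(-1455102) - 997700/(2417806/(-901064)) = -548279*(-1/1455102) - 997700/(2417806*(-1/901064)) = 548279/1455102 - 997700/(-1208903/450532) = 548279/1455102 - 997700*(-450532/1208903) = 548279/1455102 + 449495776400/1208903 = 654062866047320737/1759077173106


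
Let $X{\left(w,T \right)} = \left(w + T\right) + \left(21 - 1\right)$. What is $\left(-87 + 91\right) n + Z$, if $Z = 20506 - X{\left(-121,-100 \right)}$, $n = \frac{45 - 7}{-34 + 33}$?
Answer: $20555$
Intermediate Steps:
$n = -38$ ($n = \frac{38}{-1} = 38 \left(-1\right) = -38$)
$X{\left(w,T \right)} = 20 + T + w$ ($X{\left(w,T \right)} = \left(T + w\right) + 20 = 20 + T + w$)
$Z = 20707$ ($Z = 20506 - \left(20 - 100 - 121\right) = 20506 - -201 = 20506 + 201 = 20707$)
$\left(-87 + 91\right) n + Z = \left(-87 + 91\right) \left(-38\right) + 20707 = 4 \left(-38\right) + 20707 = -152 + 20707 = 20555$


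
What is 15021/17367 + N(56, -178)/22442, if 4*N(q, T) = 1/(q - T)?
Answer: 15025086539/17371723824 ≈ 0.86492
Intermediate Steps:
N(q, T) = 1/(4*(q - T))
15021/17367 + N(56, -178)/22442 = 15021/17367 + (1/(4*(56 - 1*(-178))))/22442 = 15021*(1/17367) + (1/(4*(56 + 178)))*(1/22442) = 5007/5789 + ((¼)/234)*(1/22442) = 5007/5789 + ((¼)*(1/234))*(1/22442) = 5007/5789 + (1/936)*(1/22442) = 5007/5789 + 1/21005712 = 15025086539/17371723824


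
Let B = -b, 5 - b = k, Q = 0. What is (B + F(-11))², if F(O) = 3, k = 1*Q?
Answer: 4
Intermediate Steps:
k = 0 (k = 1*0 = 0)
b = 5 (b = 5 - 1*0 = 5 + 0 = 5)
B = -5 (B = -1*5 = -5)
(B + F(-11))² = (-5 + 3)² = (-2)² = 4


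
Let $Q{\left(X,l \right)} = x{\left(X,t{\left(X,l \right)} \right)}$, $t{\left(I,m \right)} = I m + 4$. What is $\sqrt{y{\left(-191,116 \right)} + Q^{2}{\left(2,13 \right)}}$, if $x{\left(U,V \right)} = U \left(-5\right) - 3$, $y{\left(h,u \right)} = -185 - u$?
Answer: $2 i \sqrt{33} \approx 11.489 i$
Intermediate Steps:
$t{\left(I,m \right)} = 4 + I m$
$x{\left(U,V \right)} = -3 - 5 U$ ($x{\left(U,V \right)} = - 5 U - 3 = -3 - 5 U$)
$Q{\left(X,l \right)} = -3 - 5 X$
$\sqrt{y{\left(-191,116 \right)} + Q^{2}{\left(2,13 \right)}} = \sqrt{\left(-185 - 116\right) + \left(-3 - 10\right)^{2}} = \sqrt{-301 + \left(-13\right)^{2}} = \sqrt{-301 + 169} = \sqrt{-132} = 2 i \sqrt{33}$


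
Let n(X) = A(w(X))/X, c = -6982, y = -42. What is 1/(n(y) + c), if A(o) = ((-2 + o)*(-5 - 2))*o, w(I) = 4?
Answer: -3/20942 ≈ -0.00014325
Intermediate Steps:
A(o) = o*(14 - 7*o) (A(o) = ((-2 + o)*(-7))*o = (14 - 7*o)*o = o*(14 - 7*o))
n(X) = -56/X (n(X) = (7*4*(2 - 1*4))/X = (7*4*(2 - 4))/X = (7*4*(-2))/X = -56/X)
1/(n(y) + c) = 1/(-56/(-42) - 6982) = 1/(-56*(-1/42) - 6982) = 1/(4/3 - 6982) = 1/(-20942/3) = -3/20942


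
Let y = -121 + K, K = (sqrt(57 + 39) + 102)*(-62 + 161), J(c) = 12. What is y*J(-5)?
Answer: 119724 + 4752*sqrt(6) ≈ 1.3136e+5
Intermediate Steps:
K = 10098 + 396*sqrt(6) (K = (sqrt(96) + 102)*99 = (4*sqrt(6) + 102)*99 = (102 + 4*sqrt(6))*99 = 10098 + 396*sqrt(6) ≈ 11068.)
y = 9977 + 396*sqrt(6) (y = -121 + (10098 + 396*sqrt(6)) = 9977 + 396*sqrt(6) ≈ 10947.)
y*J(-5) = (9977 + 396*sqrt(6))*12 = 119724 + 4752*sqrt(6)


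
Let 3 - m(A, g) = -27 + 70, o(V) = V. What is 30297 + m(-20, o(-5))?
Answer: 30257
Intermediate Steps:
m(A, g) = -40 (m(A, g) = 3 - (-27 + 70) = 3 - 1*43 = 3 - 43 = -40)
30297 + m(-20, o(-5)) = 30297 - 40 = 30257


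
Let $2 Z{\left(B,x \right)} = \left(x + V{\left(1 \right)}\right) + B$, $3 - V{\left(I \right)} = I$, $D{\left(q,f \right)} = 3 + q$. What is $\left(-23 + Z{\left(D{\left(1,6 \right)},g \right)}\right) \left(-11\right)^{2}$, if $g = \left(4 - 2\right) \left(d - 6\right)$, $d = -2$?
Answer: $-3388$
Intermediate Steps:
$V{\left(I \right)} = 3 - I$
$g = -16$ ($g = \left(4 - 2\right) \left(-2 - 6\right) = 2 \left(-8\right) = -16$)
$Z{\left(B,x \right)} = 1 + \frac{B}{2} + \frac{x}{2}$ ($Z{\left(B,x \right)} = \frac{\left(x + \left(3 - 1\right)\right) + B}{2} = \frac{\left(x + 2\right) + B}{2} = \frac{\left(2 + x\right) + B}{2} = \frac{2 + B + x}{2} = 1 + \frac{B}{2} + \frac{x}{2}$)
$\left(-23 + Z{\left(D{\left(1,6 \right)},g \right)}\right) \left(-11\right)^{2} = \left(-23 + \left(1 + \frac{3 + 1}{2} + \frac{1}{2} \left(-16\right)\right)\right) \left(-11\right)^{2} = \left(-23 + \left(1 + \frac{1}{2} \cdot 4 - 8\right)\right) 121 = \left(-23 + \left(1 + 2 - 8\right)\right) 121 = \left(-23 - 5\right) 121 = \left(-28\right) 121 = -3388$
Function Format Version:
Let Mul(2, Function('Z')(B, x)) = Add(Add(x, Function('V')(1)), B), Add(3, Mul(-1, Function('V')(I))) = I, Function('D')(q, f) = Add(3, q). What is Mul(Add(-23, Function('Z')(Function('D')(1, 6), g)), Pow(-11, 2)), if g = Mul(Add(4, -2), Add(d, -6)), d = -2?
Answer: -3388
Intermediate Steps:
Function('V')(I) = Add(3, Mul(-1, I))
g = -16 (g = Mul(Add(4, -2), Add(-2, -6)) = Mul(2, -8) = -16)
Function('Z')(B, x) = Add(1, Mul(Rational(1, 2), B), Mul(Rational(1, 2), x)) (Function('Z')(B, x) = Mul(Rational(1, 2), Add(Add(x, Add(3, Mul(-1, 1))), B)) = Mul(Rational(1, 2), Add(Add(x, Add(3, -1)), B)) = Mul(Rational(1, 2), Add(Add(x, 2), B)) = Mul(Rational(1, 2), Add(Add(2, x), B)) = Mul(Rational(1, 2), Add(2, B, x)) = Add(1, Mul(Rational(1, 2), B), Mul(Rational(1, 2), x)))
Mul(Add(-23, Function('Z')(Function('D')(1, 6), g)), Pow(-11, 2)) = Mul(Add(-23, Add(1, Mul(Rational(1, 2), Add(3, 1)), Mul(Rational(1, 2), -16))), Pow(-11, 2)) = Mul(Add(-23, Add(1, Mul(Rational(1, 2), 4), -8)), 121) = Mul(Add(-23, Add(1, 2, -8)), 121) = Mul(Add(-23, -5), 121) = Mul(-28, 121) = -3388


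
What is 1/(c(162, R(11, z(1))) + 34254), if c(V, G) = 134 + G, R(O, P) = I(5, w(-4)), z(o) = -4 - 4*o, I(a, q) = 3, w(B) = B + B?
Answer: 1/34391 ≈ 2.9077e-5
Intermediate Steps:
w(B) = 2*B
R(O, P) = 3
1/(c(162, R(11, z(1))) + 34254) = 1/((134 + 3) + 34254) = 1/(137 + 34254) = 1/34391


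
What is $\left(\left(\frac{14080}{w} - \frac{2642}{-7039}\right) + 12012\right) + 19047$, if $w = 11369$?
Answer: $\frac{2485668824087}{80026391} \approx 31061.0$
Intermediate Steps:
$\left(\left(\frac{14080}{w} - \frac{2642}{-7039}\right) + 12012\right) + 19047 = \left(\left(\frac{14080}{11369} - \frac{2642}{-7039}\right) + 12012\right) + 19047 = \left(\left(14080 \cdot \frac{1}{11369} - - \frac{2642}{7039}\right) + 12012\right) + 19047 = \left(\left(\frac{14080}{11369} + \frac{2642}{7039}\right) + 12012\right) + 19047 = \left(\frac{129146018}{80026391} + 12012\right) + 19047 = \frac{961406154710}{80026391} + 19047 = \frac{2485668824087}{80026391}$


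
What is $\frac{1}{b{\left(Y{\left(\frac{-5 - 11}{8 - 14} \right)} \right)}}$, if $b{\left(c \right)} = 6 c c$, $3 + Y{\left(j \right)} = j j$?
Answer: $\frac{27}{2738} \approx 0.0098612$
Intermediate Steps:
$Y{\left(j \right)} = -3 + j^{2}$ ($Y{\left(j \right)} = -3 + j j = -3 + j^{2}$)
$b{\left(c \right)} = 6 c^{2}$
$\frac{1}{b{\left(Y{\left(\frac{-5 - 11}{8 - 14} \right)} \right)}} = \frac{1}{6 \left(-3 + \left(\frac{-5 - 11}{8 - 14}\right)^{2}\right)^{2}} = \frac{1}{6 \left(-3 + \left(- \frac{16}{-6}\right)^{2}\right)^{2}} = \frac{1}{6 \left(-3 + \left(\left(-16\right) \left(- \frac{1}{6}\right)\right)^{2}\right)^{2}} = \frac{1}{6 \left(-3 + \left(\frac{8}{3}\right)^{2}\right)^{2}} = \frac{1}{6 \left(-3 + \frac{64}{9}\right)^{2}} = \frac{1}{6 \left(\frac{37}{9}\right)^{2}} = \frac{1}{6 \cdot \frac{1369}{81}} = \frac{1}{\frac{2738}{27}} = \frac{27}{2738}$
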